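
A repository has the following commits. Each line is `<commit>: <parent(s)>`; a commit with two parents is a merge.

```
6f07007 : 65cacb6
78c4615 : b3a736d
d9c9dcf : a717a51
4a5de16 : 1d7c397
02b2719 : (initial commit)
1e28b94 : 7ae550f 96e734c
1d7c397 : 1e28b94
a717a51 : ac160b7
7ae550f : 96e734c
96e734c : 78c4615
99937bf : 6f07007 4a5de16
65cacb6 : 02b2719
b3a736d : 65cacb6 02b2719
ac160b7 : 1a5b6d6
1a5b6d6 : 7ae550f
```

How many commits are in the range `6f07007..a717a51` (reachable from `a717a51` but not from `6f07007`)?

Reachable from a717a51: {02b2719, 1a5b6d6, 65cacb6, 78c4615, 7ae550f, 96e734c, a717a51, ac160b7, b3a736d}.
Reachable from 6f07007: {02b2719, 65cacb6, 6f07007}.
In a717a51's history but not 6f07007's: {1a5b6d6, 78c4615, 7ae550f, 96e734c, a717a51, ac160b7, b3a736d} — 7 commits.

7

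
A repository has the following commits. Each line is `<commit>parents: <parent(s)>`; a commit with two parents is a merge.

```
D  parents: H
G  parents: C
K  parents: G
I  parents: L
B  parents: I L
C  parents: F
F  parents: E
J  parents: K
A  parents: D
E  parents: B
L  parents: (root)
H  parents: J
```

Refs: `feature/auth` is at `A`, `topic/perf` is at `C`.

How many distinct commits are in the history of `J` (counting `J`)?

9

Walking parent pointers from J: reachable set = {B, C, E, F, G, I, J, K, L}.
That is 9 commits.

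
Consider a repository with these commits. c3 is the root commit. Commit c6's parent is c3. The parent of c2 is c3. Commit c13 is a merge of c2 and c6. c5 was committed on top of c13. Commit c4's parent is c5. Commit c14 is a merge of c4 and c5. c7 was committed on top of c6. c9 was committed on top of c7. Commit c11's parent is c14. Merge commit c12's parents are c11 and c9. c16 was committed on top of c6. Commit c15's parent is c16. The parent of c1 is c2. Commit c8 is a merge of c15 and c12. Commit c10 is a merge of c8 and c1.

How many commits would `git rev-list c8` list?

14

Walking parent pointers from c8: reachable set = {c11, c12, c13, c14, c15, c16, c2, c3, c4, c5, c6, c7, c8, c9}.
That is 14 commits.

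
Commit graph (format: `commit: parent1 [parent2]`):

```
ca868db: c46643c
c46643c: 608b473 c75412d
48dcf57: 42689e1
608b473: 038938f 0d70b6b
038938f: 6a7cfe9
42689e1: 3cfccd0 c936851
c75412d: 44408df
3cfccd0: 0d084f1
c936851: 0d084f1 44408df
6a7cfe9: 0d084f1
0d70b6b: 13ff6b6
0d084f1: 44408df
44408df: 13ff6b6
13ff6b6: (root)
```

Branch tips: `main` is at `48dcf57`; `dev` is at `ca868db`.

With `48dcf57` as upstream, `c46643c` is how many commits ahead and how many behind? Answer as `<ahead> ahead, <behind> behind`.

6 ahead, 4 behind

Reachable from c46643c: {038938f, 0d084f1, 0d70b6b, 13ff6b6, 44408df, 608b473, 6a7cfe9, c46643c, c75412d}.
Reachable from 48dcf57: {0d084f1, 13ff6b6, 3cfccd0, 42689e1, 44408df, 48dcf57, c936851}.
Only in c46643c's history (ahead): {038938f, 0d70b6b, 608b473, 6a7cfe9, c46643c, c75412d} — 6.
Only in 48dcf57's history (behind): {3cfccd0, 42689e1, 48dcf57, c936851} — 4.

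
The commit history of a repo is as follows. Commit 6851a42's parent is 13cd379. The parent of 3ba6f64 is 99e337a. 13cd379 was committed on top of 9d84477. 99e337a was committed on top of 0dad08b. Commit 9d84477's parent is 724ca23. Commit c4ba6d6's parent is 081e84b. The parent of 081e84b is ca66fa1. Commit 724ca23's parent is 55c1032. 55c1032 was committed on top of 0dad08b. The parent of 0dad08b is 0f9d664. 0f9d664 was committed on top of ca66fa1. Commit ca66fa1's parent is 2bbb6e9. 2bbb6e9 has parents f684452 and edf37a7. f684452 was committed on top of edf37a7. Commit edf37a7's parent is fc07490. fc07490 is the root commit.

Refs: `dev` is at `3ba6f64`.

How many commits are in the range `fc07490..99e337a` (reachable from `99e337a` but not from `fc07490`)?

Reachable from 99e337a: {0dad08b, 0f9d664, 2bbb6e9, 99e337a, ca66fa1, edf37a7, f684452, fc07490}.
Reachable from fc07490: {fc07490}.
In 99e337a's history but not fc07490's: {0dad08b, 0f9d664, 2bbb6e9, 99e337a, ca66fa1, edf37a7, f684452} — 7 commits.

7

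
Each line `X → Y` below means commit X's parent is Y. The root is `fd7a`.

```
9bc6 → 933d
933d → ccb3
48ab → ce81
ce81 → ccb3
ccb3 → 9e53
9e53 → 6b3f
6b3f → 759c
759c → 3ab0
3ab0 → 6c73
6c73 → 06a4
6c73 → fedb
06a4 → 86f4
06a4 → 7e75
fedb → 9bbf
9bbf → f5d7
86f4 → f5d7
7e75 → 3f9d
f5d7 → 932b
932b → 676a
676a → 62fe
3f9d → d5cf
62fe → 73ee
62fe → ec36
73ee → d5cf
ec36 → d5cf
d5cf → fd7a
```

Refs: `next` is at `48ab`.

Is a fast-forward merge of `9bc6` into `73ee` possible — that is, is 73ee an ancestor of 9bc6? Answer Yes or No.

A fast-forward from 73ee to 9bc6 is possible iff 73ee is an ancestor of 9bc6.
Ancestors of 9bc6: {06a4, 3ab0, 3f9d, 62fe, 676a, 6b3f, 6c73, 73ee, 759c, 7e75, 86f4, 932b, 933d, 9bbf, 9bc6, 9e53, ccb3, d5cf, ec36, f5d7, fd7a, fedb}.
73ee is among them, so fast-forward is possible.

Yes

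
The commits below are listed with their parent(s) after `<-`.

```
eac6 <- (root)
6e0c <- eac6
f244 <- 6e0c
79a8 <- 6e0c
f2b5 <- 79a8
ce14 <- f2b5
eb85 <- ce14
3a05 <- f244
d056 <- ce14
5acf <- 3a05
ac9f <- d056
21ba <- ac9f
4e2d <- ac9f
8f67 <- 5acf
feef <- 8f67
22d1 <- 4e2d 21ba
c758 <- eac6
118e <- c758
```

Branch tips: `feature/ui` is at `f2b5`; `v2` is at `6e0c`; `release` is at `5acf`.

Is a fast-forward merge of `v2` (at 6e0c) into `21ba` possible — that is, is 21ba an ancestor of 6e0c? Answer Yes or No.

No

A fast-forward from 21ba to 6e0c is possible iff 21ba is an ancestor of 6e0c.
Ancestors of 6e0c: {6e0c, eac6}.
21ba is not among them, so fast-forward is not possible.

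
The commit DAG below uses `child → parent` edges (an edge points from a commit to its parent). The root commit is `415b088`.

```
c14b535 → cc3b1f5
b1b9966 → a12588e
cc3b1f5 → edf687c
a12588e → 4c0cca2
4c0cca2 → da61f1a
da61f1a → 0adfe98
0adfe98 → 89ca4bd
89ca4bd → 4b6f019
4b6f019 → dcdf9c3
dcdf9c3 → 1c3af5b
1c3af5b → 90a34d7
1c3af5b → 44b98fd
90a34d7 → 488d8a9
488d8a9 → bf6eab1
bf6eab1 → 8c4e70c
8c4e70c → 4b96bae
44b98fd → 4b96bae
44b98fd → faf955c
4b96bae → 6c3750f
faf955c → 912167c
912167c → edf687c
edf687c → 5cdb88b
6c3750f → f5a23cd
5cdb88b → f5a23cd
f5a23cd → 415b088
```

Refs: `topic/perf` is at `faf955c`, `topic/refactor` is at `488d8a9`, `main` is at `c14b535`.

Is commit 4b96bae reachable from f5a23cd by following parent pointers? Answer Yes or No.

Ancestors of f5a23cd: {415b088, f5a23cd}.
4b96bae is not in that set, so it is not an ancestor of f5a23cd.

No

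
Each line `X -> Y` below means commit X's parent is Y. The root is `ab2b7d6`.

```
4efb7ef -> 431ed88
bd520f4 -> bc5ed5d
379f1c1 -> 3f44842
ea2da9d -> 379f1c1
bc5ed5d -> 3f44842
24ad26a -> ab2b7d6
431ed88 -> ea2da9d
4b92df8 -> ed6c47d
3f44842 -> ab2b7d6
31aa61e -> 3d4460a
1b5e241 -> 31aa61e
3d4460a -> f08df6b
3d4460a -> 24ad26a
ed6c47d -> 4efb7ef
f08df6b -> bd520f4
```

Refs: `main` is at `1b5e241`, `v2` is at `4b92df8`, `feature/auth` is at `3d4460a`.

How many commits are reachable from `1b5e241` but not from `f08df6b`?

4

Reachable from 1b5e241: {1b5e241, 24ad26a, 31aa61e, 3d4460a, 3f44842, ab2b7d6, bc5ed5d, bd520f4, f08df6b}.
Reachable from f08df6b: {3f44842, ab2b7d6, bc5ed5d, bd520f4, f08df6b}.
In 1b5e241's history but not f08df6b's: {1b5e241, 24ad26a, 31aa61e, 3d4460a} — 4 commits.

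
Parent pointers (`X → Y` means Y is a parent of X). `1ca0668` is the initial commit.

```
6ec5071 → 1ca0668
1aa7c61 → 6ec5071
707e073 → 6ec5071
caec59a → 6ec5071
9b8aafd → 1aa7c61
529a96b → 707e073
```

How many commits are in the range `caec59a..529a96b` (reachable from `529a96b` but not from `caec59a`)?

2

Reachable from 529a96b: {1ca0668, 529a96b, 6ec5071, 707e073}.
Reachable from caec59a: {1ca0668, 6ec5071, caec59a}.
In 529a96b's history but not caec59a's: {529a96b, 707e073} — 2 commits.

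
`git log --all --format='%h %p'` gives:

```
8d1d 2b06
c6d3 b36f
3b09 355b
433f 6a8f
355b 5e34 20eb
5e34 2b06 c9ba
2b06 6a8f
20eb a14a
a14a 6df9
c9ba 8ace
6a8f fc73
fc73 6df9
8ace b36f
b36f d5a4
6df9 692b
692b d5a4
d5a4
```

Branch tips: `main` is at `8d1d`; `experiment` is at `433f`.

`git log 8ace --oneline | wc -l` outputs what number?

3

Walking parent pointers from 8ace: reachable set = {8ace, b36f, d5a4}.
That is 3 commits.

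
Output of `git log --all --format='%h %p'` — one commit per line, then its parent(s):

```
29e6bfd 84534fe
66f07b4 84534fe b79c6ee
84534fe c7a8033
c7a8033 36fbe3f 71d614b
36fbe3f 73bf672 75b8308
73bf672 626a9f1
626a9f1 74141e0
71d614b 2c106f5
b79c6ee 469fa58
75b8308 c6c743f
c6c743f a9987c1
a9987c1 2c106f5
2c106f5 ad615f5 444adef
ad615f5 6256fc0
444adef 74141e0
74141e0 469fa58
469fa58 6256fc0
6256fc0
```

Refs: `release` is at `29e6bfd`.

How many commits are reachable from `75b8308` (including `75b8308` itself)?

Walking parent pointers from 75b8308: reachable set = {2c106f5, 444adef, 469fa58, 6256fc0, 74141e0, 75b8308, a9987c1, ad615f5, c6c743f}.
That is 9 commits.

9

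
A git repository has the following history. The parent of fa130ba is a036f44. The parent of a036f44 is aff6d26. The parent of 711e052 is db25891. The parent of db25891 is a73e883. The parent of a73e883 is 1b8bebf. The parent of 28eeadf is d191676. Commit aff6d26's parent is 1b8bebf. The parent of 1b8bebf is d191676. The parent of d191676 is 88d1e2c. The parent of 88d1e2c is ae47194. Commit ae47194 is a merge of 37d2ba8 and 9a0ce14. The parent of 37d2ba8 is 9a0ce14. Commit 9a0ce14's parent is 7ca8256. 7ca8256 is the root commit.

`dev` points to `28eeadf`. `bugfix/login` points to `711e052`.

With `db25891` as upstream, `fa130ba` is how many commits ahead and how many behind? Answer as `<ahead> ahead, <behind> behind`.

Reachable from fa130ba: {1b8bebf, 37d2ba8, 7ca8256, 88d1e2c, 9a0ce14, a036f44, ae47194, aff6d26, d191676, fa130ba}.
Reachable from db25891: {1b8bebf, 37d2ba8, 7ca8256, 88d1e2c, 9a0ce14, a73e883, ae47194, d191676, db25891}.
Only in fa130ba's history (ahead): {a036f44, aff6d26, fa130ba} — 3.
Only in db25891's history (behind): {a73e883, db25891} — 2.

3 ahead, 2 behind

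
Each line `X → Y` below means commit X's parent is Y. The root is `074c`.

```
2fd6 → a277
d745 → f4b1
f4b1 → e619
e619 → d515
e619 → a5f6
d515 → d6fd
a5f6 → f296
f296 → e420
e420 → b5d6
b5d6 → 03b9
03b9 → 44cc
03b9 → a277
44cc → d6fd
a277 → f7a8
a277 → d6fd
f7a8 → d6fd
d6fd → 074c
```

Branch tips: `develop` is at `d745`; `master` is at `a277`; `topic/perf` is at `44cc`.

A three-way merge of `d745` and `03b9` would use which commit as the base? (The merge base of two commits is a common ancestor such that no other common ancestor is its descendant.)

03b9

Ancestors of d745: {03b9, 074c, 44cc, a277, a5f6, b5d6, d515, d6fd, d745, e420, e619, f296, f4b1, f7a8}.
Ancestors of 03b9: {03b9, 074c, 44cc, a277, d6fd, f7a8}.
Common ancestors: {03b9, 074c, 44cc, a277, d6fd, f7a8}.
Among these, 03b9 is not an ancestor of any other common ancestor — it is the merge base.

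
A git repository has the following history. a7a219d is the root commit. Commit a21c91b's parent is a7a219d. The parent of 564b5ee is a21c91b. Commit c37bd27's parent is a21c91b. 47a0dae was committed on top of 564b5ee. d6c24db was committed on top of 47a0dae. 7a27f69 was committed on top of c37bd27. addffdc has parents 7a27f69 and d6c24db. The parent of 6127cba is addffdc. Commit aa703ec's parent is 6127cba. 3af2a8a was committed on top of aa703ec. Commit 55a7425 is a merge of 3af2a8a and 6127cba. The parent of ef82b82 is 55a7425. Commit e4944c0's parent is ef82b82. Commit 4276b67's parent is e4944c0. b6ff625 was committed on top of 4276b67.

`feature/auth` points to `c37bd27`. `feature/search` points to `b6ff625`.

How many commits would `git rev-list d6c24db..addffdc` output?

Reachable from addffdc: {47a0dae, 564b5ee, 7a27f69, a21c91b, a7a219d, addffdc, c37bd27, d6c24db}.
Reachable from d6c24db: {47a0dae, 564b5ee, a21c91b, a7a219d, d6c24db}.
In addffdc's history but not d6c24db's: {7a27f69, addffdc, c37bd27} — 3 commits.

3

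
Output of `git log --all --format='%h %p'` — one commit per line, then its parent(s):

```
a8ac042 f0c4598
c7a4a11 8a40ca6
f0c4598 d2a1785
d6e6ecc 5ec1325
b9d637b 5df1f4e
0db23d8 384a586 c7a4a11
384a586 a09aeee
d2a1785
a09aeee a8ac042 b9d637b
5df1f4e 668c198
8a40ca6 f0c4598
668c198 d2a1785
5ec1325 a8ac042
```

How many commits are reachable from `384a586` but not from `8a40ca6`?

6

Reachable from 384a586: {384a586, 5df1f4e, 668c198, a09aeee, a8ac042, b9d637b, d2a1785, f0c4598}.
Reachable from 8a40ca6: {8a40ca6, d2a1785, f0c4598}.
In 384a586's history but not 8a40ca6's: {384a586, 5df1f4e, 668c198, a09aeee, a8ac042, b9d637b} — 6 commits.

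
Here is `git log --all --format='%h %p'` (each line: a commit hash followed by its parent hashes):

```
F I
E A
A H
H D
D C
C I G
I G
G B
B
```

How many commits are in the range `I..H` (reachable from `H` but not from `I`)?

Reachable from H: {B, C, D, G, H, I}.
Reachable from I: {B, G, I}.
In H's history but not I's: {C, D, H} — 3 commits.

3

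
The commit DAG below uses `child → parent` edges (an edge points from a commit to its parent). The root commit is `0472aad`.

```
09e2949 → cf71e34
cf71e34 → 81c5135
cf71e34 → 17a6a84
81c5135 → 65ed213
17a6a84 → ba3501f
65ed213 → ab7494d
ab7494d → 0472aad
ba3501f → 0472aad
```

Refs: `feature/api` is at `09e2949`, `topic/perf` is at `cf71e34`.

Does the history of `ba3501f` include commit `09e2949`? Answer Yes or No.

No

Ancestors of ba3501f: {0472aad, ba3501f}.
09e2949 is not in that set, so it is not an ancestor of ba3501f.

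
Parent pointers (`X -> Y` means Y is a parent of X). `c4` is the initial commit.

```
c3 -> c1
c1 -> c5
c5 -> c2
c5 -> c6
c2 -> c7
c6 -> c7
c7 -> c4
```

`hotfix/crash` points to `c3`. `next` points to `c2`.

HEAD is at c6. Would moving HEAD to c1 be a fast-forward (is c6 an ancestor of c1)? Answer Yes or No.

Yes

A fast-forward from c6 to c1 is possible iff c6 is an ancestor of c1.
Ancestors of c1: {c1, c2, c4, c5, c6, c7}.
c6 is among them, so fast-forward is possible.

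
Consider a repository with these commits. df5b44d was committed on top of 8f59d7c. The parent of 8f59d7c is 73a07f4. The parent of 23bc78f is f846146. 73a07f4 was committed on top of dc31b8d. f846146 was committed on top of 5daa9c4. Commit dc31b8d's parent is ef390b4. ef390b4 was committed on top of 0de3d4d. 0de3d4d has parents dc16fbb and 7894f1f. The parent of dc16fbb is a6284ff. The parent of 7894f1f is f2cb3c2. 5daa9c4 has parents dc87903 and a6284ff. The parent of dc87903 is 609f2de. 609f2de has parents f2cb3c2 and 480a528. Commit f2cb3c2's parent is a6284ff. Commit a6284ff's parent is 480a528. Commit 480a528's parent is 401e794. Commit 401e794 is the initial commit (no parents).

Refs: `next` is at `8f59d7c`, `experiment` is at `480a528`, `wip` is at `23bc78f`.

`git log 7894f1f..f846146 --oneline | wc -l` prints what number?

Reachable from f846146: {401e794, 480a528, 5daa9c4, 609f2de, a6284ff, dc87903, f2cb3c2, f846146}.
Reachable from 7894f1f: {401e794, 480a528, 7894f1f, a6284ff, f2cb3c2}.
In f846146's history but not 7894f1f's: {5daa9c4, 609f2de, dc87903, f846146} — 4 commits.

4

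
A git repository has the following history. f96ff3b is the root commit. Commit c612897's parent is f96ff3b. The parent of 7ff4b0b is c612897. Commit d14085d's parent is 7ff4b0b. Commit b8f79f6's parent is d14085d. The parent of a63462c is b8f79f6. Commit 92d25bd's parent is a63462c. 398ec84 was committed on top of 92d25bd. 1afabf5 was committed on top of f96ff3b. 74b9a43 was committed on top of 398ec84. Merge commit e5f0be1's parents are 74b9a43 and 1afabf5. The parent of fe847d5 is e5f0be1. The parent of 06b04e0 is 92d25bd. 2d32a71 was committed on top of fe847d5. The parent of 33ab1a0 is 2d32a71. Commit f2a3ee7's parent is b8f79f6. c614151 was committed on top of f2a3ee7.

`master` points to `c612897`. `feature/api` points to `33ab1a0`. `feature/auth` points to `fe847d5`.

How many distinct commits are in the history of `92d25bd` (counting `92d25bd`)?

7

Walking parent pointers from 92d25bd: reachable set = {7ff4b0b, 92d25bd, a63462c, b8f79f6, c612897, d14085d, f96ff3b}.
That is 7 commits.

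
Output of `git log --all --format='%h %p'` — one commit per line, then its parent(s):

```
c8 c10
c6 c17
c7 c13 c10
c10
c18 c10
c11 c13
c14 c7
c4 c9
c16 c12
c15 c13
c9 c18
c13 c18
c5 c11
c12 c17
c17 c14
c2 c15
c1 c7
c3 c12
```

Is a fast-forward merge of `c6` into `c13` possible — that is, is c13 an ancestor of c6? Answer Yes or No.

A fast-forward from c13 to c6 is possible iff c13 is an ancestor of c6.
Ancestors of c6: {c10, c13, c14, c17, c18, c6, c7}.
c13 is among them, so fast-forward is possible.

Yes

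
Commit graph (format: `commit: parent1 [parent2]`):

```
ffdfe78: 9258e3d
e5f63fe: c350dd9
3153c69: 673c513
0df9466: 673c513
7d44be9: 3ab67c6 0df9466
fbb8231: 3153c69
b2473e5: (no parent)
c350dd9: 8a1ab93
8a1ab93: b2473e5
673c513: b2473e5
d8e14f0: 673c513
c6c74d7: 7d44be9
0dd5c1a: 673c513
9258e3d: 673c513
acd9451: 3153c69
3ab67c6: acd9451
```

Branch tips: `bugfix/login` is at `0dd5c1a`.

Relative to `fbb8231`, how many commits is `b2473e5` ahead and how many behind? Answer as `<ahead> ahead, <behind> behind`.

0 ahead, 3 behind

Reachable from b2473e5: {b2473e5}.
Reachable from fbb8231: {3153c69, 673c513, b2473e5, fbb8231}.
Only in b2473e5's history (ahead): {} — 0.
Only in fbb8231's history (behind): {3153c69, 673c513, fbb8231} — 3.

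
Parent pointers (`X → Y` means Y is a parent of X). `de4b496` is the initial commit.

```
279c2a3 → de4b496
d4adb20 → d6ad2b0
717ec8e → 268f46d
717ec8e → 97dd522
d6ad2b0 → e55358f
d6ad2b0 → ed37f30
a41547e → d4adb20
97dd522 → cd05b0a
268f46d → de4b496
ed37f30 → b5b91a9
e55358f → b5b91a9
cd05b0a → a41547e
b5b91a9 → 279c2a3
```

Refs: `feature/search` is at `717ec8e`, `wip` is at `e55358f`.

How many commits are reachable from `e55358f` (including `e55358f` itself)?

Walking parent pointers from e55358f: reachable set = {279c2a3, b5b91a9, de4b496, e55358f}.
That is 4 commits.

4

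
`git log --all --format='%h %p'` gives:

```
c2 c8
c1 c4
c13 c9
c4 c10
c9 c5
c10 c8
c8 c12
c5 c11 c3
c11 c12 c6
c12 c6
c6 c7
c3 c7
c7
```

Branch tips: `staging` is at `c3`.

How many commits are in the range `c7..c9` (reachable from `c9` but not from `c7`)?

Reachable from c9: {c11, c12, c3, c5, c6, c7, c9}.
Reachable from c7: {c7}.
In c9's history but not c7's: {c11, c12, c3, c5, c6, c9} — 6 commits.

6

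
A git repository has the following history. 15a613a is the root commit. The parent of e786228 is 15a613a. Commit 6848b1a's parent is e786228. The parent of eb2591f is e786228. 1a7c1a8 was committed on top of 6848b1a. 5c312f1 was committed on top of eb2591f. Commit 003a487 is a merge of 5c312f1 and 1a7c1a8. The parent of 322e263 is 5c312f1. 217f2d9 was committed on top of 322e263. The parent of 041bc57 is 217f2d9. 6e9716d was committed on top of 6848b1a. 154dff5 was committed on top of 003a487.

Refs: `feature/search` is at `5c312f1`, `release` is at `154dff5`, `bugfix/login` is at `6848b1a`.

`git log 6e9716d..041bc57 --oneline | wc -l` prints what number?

5

Reachable from 041bc57: {041bc57, 15a613a, 217f2d9, 322e263, 5c312f1, e786228, eb2591f}.
Reachable from 6e9716d: {15a613a, 6848b1a, 6e9716d, e786228}.
In 041bc57's history but not 6e9716d's: {041bc57, 217f2d9, 322e263, 5c312f1, eb2591f} — 5 commits.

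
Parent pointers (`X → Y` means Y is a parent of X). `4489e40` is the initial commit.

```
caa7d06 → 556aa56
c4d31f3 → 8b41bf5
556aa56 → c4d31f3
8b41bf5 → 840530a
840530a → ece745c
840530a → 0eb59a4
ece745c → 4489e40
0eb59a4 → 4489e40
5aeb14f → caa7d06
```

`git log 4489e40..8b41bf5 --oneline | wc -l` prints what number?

Reachable from 8b41bf5: {0eb59a4, 4489e40, 840530a, 8b41bf5, ece745c}.
Reachable from 4489e40: {4489e40}.
In 8b41bf5's history but not 4489e40's: {0eb59a4, 840530a, 8b41bf5, ece745c} — 4 commits.

4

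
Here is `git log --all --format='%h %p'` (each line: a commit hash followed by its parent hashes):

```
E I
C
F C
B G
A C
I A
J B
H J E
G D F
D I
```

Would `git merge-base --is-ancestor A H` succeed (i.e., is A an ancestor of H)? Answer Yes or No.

Yes

Ancestors of H (commits reachable by following parents): {A, B, C, D, E, F, G, H, I, J}.
A is in that set, so it is an ancestor of H.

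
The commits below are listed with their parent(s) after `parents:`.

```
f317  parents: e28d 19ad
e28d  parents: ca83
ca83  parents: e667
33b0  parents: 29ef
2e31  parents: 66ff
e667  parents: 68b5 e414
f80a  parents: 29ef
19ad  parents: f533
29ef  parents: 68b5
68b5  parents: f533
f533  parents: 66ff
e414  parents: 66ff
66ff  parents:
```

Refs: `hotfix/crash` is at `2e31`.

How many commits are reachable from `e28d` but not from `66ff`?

Reachable from e28d: {66ff, 68b5, ca83, e28d, e414, e667, f533}.
Reachable from 66ff: {66ff}.
In e28d's history but not 66ff's: {68b5, ca83, e28d, e414, e667, f533} — 6 commits.

6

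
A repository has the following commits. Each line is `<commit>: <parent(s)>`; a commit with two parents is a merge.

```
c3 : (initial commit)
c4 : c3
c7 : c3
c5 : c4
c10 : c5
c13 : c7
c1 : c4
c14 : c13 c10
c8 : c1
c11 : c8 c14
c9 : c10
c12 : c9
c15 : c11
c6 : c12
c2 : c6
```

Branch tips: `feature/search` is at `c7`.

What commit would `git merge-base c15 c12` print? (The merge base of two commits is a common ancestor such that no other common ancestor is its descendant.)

c10

Ancestors of c15: {c1, c10, c11, c13, c14, c15, c3, c4, c5, c7, c8}.
Ancestors of c12: {c10, c12, c3, c4, c5, c9}.
Common ancestors: {c10, c3, c4, c5}.
Among these, c10 is not an ancestor of any other common ancestor — it is the merge base.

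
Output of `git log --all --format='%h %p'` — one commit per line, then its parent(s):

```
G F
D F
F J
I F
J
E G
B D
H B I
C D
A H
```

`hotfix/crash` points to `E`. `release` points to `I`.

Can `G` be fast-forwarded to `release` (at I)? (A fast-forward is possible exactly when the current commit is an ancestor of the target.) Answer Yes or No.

A fast-forward from G to I is possible iff G is an ancestor of I.
Ancestors of I: {F, I, J}.
G is not among them, so fast-forward is not possible.

No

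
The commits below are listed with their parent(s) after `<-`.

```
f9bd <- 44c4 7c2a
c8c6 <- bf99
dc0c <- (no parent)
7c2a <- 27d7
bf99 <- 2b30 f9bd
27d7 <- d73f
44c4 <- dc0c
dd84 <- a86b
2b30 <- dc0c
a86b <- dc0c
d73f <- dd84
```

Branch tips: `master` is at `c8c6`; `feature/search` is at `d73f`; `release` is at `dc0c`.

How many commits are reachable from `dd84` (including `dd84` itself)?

Walking parent pointers from dd84: reachable set = {a86b, dc0c, dd84}.
That is 3 commits.

3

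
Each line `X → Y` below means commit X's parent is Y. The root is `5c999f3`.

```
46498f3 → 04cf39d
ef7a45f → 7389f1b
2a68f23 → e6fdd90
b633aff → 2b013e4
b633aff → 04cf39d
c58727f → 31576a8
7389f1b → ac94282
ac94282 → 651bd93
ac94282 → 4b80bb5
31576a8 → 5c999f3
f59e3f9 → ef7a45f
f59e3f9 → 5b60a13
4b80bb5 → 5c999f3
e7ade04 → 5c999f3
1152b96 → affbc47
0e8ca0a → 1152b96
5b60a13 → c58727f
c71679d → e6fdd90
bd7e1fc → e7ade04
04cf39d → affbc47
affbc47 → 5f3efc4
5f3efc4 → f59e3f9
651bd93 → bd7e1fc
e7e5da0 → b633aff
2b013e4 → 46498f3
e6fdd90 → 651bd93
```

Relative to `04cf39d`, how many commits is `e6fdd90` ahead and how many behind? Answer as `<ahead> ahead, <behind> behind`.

1 ahead, 11 behind

Reachable from e6fdd90: {5c999f3, 651bd93, bd7e1fc, e6fdd90, e7ade04}.
Reachable from 04cf39d: {04cf39d, 31576a8, 4b80bb5, 5b60a13, 5c999f3, 5f3efc4, 651bd93, 7389f1b, ac94282, affbc47, bd7e1fc, c58727f, e7ade04, ef7a45f, f59e3f9}.
Only in e6fdd90's history (ahead): {e6fdd90} — 1.
Only in 04cf39d's history (behind): {04cf39d, 31576a8, 4b80bb5, 5b60a13, 5f3efc4, 7389f1b, ac94282, affbc47, c58727f, ef7a45f, f59e3f9} — 11.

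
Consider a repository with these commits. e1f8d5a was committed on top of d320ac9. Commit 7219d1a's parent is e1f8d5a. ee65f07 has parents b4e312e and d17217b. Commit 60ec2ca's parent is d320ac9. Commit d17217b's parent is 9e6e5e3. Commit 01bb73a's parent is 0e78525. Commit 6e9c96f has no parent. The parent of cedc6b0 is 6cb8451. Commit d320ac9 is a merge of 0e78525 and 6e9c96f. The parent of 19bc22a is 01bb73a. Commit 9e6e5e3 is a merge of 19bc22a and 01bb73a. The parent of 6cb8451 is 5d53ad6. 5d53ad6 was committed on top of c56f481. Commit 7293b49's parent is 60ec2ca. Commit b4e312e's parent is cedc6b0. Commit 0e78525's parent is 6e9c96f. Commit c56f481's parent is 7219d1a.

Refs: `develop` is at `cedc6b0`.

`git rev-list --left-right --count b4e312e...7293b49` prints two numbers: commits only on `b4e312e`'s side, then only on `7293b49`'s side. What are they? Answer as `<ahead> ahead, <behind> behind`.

Reachable from b4e312e: {0e78525, 5d53ad6, 6cb8451, 6e9c96f, 7219d1a, b4e312e, c56f481, cedc6b0, d320ac9, e1f8d5a}.
Reachable from 7293b49: {0e78525, 60ec2ca, 6e9c96f, 7293b49, d320ac9}.
Only in b4e312e's history (ahead): {5d53ad6, 6cb8451, 7219d1a, b4e312e, c56f481, cedc6b0, e1f8d5a} — 7.
Only in 7293b49's history (behind): {60ec2ca, 7293b49} — 2.

7 ahead, 2 behind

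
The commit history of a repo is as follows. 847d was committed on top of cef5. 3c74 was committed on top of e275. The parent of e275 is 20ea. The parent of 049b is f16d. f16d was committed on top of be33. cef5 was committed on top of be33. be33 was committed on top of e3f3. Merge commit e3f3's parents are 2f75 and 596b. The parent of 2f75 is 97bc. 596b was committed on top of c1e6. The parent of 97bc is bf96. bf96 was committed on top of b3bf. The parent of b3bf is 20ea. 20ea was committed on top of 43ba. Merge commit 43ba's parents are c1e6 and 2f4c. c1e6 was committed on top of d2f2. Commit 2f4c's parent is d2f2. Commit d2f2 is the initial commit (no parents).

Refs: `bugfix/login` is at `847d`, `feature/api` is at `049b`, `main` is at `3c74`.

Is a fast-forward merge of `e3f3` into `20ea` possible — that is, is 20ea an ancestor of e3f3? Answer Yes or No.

A fast-forward from 20ea to e3f3 is possible iff 20ea is an ancestor of e3f3.
Ancestors of e3f3: {20ea, 2f4c, 2f75, 43ba, 596b, 97bc, b3bf, bf96, c1e6, d2f2, e3f3}.
20ea is among them, so fast-forward is possible.

Yes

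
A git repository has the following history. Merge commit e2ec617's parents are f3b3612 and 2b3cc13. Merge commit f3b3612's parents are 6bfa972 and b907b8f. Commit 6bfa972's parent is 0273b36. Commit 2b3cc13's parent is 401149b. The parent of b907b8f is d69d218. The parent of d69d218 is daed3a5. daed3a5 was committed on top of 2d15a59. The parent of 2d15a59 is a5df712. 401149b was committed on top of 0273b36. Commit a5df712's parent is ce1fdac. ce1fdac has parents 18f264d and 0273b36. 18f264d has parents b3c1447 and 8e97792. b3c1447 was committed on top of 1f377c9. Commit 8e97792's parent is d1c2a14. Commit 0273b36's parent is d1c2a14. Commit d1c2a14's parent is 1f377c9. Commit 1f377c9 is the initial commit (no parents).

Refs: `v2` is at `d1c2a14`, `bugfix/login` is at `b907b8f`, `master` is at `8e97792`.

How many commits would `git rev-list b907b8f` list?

Walking parent pointers from b907b8f: reachable set = {0273b36, 18f264d, 1f377c9, 2d15a59, 8e97792, a5df712, b3c1447, b907b8f, ce1fdac, d1c2a14, d69d218, daed3a5}.
That is 12 commits.

12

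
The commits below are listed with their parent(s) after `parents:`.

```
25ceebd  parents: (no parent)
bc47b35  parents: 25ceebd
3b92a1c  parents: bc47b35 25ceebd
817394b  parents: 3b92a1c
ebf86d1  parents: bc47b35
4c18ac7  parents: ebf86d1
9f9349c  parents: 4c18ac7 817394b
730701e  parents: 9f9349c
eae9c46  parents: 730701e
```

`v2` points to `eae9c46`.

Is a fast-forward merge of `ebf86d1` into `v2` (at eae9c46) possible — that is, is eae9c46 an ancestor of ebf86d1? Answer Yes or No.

A fast-forward from eae9c46 to ebf86d1 is possible iff eae9c46 is an ancestor of ebf86d1.
Ancestors of ebf86d1: {25ceebd, bc47b35, ebf86d1}.
eae9c46 is not among them, so fast-forward is not possible.

No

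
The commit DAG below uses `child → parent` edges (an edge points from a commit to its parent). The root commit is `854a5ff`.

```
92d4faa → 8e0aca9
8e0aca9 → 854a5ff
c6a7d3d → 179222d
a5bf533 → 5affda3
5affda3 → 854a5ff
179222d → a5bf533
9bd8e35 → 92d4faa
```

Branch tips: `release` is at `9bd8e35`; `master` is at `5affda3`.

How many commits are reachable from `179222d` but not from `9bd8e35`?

3

Reachable from 179222d: {179222d, 5affda3, 854a5ff, a5bf533}.
Reachable from 9bd8e35: {854a5ff, 8e0aca9, 92d4faa, 9bd8e35}.
In 179222d's history but not 9bd8e35's: {179222d, 5affda3, a5bf533} — 3 commits.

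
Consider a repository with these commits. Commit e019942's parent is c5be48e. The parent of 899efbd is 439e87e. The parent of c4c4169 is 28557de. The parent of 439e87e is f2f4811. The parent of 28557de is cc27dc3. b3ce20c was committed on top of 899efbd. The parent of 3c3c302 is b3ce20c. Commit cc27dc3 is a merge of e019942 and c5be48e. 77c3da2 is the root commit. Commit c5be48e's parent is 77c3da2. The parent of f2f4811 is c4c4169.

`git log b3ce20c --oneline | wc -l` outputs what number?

10

Walking parent pointers from b3ce20c: reachable set = {28557de, 439e87e, 77c3da2, 899efbd, b3ce20c, c4c4169, c5be48e, cc27dc3, e019942, f2f4811}.
That is 10 commits.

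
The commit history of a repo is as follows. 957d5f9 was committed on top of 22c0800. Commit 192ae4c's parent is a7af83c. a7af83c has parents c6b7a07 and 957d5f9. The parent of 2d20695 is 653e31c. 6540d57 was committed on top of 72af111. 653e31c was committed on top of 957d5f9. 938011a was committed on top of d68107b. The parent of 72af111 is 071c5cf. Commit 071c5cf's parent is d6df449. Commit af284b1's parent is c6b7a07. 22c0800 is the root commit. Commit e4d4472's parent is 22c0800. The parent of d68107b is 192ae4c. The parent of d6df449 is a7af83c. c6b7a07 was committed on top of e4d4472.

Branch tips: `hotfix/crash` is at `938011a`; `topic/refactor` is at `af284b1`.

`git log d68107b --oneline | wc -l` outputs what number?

7

Walking parent pointers from d68107b: reachable set = {192ae4c, 22c0800, 957d5f9, a7af83c, c6b7a07, d68107b, e4d4472}.
That is 7 commits.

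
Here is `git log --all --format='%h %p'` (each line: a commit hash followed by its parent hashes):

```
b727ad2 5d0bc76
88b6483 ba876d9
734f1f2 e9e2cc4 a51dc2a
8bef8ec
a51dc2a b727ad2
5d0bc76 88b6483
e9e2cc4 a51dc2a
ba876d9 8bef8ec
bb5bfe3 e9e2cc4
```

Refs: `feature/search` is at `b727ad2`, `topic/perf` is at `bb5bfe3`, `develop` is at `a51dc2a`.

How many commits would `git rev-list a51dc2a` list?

Walking parent pointers from a51dc2a: reachable set = {5d0bc76, 88b6483, 8bef8ec, a51dc2a, b727ad2, ba876d9}.
That is 6 commits.

6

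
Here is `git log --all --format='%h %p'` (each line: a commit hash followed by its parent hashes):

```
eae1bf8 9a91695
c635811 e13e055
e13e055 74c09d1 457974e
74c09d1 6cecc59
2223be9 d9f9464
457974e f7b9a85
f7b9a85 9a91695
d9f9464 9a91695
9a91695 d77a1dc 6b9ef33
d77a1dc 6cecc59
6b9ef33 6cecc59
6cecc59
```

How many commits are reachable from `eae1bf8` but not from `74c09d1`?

4

Reachable from eae1bf8: {6b9ef33, 6cecc59, 9a91695, d77a1dc, eae1bf8}.
Reachable from 74c09d1: {6cecc59, 74c09d1}.
In eae1bf8's history but not 74c09d1's: {6b9ef33, 9a91695, d77a1dc, eae1bf8} — 4 commits.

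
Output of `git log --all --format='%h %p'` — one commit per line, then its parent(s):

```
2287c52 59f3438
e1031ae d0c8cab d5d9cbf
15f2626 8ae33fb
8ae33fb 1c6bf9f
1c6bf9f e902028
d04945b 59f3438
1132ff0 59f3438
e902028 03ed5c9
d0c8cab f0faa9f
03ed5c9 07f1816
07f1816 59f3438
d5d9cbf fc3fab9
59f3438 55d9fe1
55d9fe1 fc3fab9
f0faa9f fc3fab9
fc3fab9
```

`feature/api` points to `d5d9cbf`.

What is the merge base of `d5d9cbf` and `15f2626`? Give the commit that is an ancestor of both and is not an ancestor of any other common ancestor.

Ancestors of d5d9cbf: {d5d9cbf, fc3fab9}.
Ancestors of 15f2626: {03ed5c9, 07f1816, 15f2626, 1c6bf9f, 55d9fe1, 59f3438, 8ae33fb, e902028, fc3fab9}.
Common ancestors: {fc3fab9}.
The only common ancestor is fc3fab9, so it is the merge base.

fc3fab9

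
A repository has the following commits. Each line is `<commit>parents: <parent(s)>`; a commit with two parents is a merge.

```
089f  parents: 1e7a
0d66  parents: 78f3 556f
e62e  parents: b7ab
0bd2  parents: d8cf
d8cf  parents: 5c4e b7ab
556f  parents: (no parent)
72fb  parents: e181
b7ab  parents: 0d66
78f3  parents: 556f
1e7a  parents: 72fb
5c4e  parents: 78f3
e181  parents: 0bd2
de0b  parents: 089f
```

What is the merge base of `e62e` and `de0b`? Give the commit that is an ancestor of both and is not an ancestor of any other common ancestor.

Ancestors of e62e: {0d66, 556f, 78f3, b7ab, e62e}.
Ancestors of de0b: {089f, 0bd2, 0d66, 1e7a, 556f, 5c4e, 72fb, 78f3, b7ab, d8cf, de0b, e181}.
Common ancestors: {0d66, 556f, 78f3, b7ab}.
Among these, b7ab is not an ancestor of any other common ancestor — it is the merge base.

b7ab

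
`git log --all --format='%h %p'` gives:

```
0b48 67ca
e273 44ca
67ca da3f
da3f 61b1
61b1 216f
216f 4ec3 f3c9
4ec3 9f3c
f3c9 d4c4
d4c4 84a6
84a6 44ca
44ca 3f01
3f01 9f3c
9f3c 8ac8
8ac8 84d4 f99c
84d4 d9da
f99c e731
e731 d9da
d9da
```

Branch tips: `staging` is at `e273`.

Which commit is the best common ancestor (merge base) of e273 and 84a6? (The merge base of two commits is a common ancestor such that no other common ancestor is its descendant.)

Ancestors of e273: {3f01, 44ca, 84d4, 8ac8, 9f3c, d9da, e273, e731, f99c}.
Ancestors of 84a6: {3f01, 44ca, 84a6, 84d4, 8ac8, 9f3c, d9da, e731, f99c}.
Common ancestors: {3f01, 44ca, 84d4, 8ac8, 9f3c, d9da, e731, f99c}.
Among these, 44ca is not an ancestor of any other common ancestor — it is the merge base.

44ca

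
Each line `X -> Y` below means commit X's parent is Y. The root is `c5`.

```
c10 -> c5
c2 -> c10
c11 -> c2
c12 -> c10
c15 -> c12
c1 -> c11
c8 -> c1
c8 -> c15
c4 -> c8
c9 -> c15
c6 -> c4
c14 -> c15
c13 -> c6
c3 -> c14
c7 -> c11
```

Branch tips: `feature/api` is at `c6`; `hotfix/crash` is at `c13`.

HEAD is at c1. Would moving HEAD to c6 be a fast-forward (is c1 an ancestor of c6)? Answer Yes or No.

A fast-forward from c1 to c6 is possible iff c1 is an ancestor of c6.
Ancestors of c6: {c1, c10, c11, c12, c15, c2, c4, c5, c6, c8}.
c1 is among them, so fast-forward is possible.

Yes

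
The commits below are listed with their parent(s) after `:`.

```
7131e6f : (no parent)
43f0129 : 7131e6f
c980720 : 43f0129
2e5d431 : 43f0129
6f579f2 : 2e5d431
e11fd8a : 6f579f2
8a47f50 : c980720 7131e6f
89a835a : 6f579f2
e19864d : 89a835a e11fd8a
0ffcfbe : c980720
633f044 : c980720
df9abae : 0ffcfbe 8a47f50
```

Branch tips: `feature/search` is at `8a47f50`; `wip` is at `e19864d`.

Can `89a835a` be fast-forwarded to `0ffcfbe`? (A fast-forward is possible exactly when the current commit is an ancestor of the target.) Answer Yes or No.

A fast-forward from 89a835a to 0ffcfbe is possible iff 89a835a is an ancestor of 0ffcfbe.
Ancestors of 0ffcfbe: {0ffcfbe, 43f0129, 7131e6f, c980720}.
89a835a is not among them, so fast-forward is not possible.

No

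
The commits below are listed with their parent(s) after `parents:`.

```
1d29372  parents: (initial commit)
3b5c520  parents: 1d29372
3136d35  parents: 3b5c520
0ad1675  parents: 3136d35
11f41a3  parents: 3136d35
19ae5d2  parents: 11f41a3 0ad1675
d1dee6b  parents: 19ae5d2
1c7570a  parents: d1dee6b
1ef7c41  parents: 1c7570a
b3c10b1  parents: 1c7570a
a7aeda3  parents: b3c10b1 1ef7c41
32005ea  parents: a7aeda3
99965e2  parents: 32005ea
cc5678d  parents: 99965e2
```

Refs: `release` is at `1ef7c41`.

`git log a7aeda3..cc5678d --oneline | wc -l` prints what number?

3

Reachable from cc5678d: {0ad1675, 11f41a3, 19ae5d2, 1c7570a, 1d29372, 1ef7c41, 3136d35, 32005ea, 3b5c520, 99965e2, a7aeda3, b3c10b1, cc5678d, d1dee6b}.
Reachable from a7aeda3: {0ad1675, 11f41a3, 19ae5d2, 1c7570a, 1d29372, 1ef7c41, 3136d35, 3b5c520, a7aeda3, b3c10b1, d1dee6b}.
In cc5678d's history but not a7aeda3's: {32005ea, 99965e2, cc5678d} — 3 commits.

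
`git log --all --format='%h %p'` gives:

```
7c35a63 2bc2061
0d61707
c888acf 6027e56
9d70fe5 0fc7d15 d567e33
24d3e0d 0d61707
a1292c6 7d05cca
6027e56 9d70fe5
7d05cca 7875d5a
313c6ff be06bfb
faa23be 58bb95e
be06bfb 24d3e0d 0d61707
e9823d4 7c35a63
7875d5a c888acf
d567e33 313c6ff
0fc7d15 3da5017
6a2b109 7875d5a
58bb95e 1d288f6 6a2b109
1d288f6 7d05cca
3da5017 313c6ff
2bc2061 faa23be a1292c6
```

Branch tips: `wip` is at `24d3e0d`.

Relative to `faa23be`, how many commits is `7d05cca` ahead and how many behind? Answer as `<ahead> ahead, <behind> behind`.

Reachable from 7d05cca: {0d61707, 0fc7d15, 24d3e0d, 313c6ff, 3da5017, 6027e56, 7875d5a, 7d05cca, 9d70fe5, be06bfb, c888acf, d567e33}.
Reachable from faa23be: {0d61707, 0fc7d15, 1d288f6, 24d3e0d, 313c6ff, 3da5017, 58bb95e, 6027e56, 6a2b109, 7875d5a, 7d05cca, 9d70fe5, be06bfb, c888acf, d567e33, faa23be}.
Only in 7d05cca's history (ahead): {} — 0.
Only in faa23be's history (behind): {1d288f6, 58bb95e, 6a2b109, faa23be} — 4.

0 ahead, 4 behind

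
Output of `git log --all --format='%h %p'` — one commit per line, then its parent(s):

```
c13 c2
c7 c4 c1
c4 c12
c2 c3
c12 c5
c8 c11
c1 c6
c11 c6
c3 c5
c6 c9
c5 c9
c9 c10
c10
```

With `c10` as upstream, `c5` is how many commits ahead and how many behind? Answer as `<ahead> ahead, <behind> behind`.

Reachable from c5: {c10, c5, c9}.
Reachable from c10: {c10}.
Only in c5's history (ahead): {c5, c9} — 2.
Only in c10's history (behind): {} — 0.

2 ahead, 0 behind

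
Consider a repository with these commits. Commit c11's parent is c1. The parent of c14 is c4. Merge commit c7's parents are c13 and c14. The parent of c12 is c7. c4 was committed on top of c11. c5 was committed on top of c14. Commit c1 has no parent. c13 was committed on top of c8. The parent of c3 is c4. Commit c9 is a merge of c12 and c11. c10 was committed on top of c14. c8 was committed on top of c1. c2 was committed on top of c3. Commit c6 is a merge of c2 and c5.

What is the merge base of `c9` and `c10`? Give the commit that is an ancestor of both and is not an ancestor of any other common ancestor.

Ancestors of c9: {c1, c11, c12, c13, c14, c4, c7, c8, c9}.
Ancestors of c10: {c1, c10, c11, c14, c4}.
Common ancestors: {c1, c11, c14, c4}.
Among these, c14 is not an ancestor of any other common ancestor — it is the merge base.

c14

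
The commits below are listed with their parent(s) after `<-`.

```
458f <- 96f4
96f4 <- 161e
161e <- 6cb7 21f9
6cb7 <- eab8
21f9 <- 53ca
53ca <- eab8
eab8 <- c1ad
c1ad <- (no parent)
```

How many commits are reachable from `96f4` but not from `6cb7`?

4

Reachable from 96f4: {161e, 21f9, 53ca, 6cb7, 96f4, c1ad, eab8}.
Reachable from 6cb7: {6cb7, c1ad, eab8}.
In 96f4's history but not 6cb7's: {161e, 21f9, 53ca, 96f4} — 4 commits.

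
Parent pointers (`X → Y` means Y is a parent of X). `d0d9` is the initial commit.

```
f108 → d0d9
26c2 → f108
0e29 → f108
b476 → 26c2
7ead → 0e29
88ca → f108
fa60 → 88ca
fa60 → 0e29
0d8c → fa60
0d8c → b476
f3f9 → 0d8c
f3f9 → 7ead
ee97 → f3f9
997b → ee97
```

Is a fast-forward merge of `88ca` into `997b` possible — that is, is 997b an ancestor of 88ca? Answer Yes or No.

No

A fast-forward from 997b to 88ca is possible iff 997b is an ancestor of 88ca.
Ancestors of 88ca: {88ca, d0d9, f108}.
997b is not among them, so fast-forward is not possible.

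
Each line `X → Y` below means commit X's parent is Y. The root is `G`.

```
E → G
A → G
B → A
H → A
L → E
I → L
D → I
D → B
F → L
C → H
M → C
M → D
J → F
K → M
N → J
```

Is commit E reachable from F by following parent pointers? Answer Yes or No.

Yes

Ancestors of F (commits reachable by following parents): {E, F, G, L}.
E is in that set, so it is an ancestor of F.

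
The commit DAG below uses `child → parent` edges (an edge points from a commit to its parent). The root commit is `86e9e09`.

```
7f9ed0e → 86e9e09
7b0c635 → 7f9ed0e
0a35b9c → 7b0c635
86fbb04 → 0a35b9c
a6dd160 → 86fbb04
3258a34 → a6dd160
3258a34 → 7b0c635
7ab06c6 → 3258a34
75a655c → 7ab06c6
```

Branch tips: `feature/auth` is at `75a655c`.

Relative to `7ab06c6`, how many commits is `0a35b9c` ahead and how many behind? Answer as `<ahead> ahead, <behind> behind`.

Reachable from 0a35b9c: {0a35b9c, 7b0c635, 7f9ed0e, 86e9e09}.
Reachable from 7ab06c6: {0a35b9c, 3258a34, 7ab06c6, 7b0c635, 7f9ed0e, 86e9e09, 86fbb04, a6dd160}.
Only in 0a35b9c's history (ahead): {} — 0.
Only in 7ab06c6's history (behind): {3258a34, 7ab06c6, 86fbb04, a6dd160} — 4.

0 ahead, 4 behind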